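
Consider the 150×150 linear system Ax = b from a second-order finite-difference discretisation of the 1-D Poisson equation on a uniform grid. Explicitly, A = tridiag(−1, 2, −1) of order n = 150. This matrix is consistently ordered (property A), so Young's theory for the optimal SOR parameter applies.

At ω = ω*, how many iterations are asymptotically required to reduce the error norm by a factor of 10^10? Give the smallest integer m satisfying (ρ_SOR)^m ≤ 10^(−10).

m = 554

With n=150, ρ(Jacobi) = cos(π/151) = 0.9997836.
√(1−ρ_J²) = |sin(π/151)| = 0.0208037
Young: ω* = 2/(1+√(1−ρ_J²)) = 2/(1+0.0208037) = 2/1.0208037 = 1.9592405.
ρ_SOR = ω* − 1 = 1.9592405 − 1 = 0.9592405.
Need (0.9592405)^m ≤ 10^(−10): m ≥ 10·ln10/|ln 0.9592405| = 23.0259/0.0416135 = 553.328 ⇒ m = 554.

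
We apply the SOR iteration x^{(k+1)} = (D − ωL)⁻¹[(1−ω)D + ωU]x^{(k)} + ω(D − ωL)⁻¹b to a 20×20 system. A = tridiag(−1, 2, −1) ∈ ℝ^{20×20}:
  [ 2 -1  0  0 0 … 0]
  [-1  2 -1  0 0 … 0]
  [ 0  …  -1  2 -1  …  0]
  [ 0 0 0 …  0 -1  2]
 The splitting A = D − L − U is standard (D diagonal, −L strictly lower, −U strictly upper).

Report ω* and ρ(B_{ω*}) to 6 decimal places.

ω* = 1.740580, ρ_SOR = 0.740580

n=20: λ(B_J) = 1 − λ(A)/2 = cos(kπ/21); k=1 gives ρ_J = 0.988831.
root = sin(π/21) = 0.1490423  (since 1−cos² = sin²).
ω* = 2/(1 + 0.1490423) = 2/1.1490423 = 1.740580.
ρ_SOR = ω* − 1 ≈ 0.740580.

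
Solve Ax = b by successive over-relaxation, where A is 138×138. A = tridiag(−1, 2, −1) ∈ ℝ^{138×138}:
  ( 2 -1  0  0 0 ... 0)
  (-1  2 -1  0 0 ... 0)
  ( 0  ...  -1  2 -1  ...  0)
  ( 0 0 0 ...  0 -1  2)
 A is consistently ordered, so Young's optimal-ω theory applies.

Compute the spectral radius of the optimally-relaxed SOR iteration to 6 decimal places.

½·tridiag(1,0,1) at n=138: λ_k = cos(kπ/139); max |λ| at k=1 ⇒ ρ_J = cos(π/139) ≈ 0.999745.
root = sin(π/139) = 0.0225995  (since 1−cos² = sin²).
[ω*] 2 ÷ (1 + 0.0225995) = 2 ÷ 1.0225995 = 1.955800.
ρ_SOR = ω* − 1 ≈ 0.955800.

ρ_SOR = 0.955800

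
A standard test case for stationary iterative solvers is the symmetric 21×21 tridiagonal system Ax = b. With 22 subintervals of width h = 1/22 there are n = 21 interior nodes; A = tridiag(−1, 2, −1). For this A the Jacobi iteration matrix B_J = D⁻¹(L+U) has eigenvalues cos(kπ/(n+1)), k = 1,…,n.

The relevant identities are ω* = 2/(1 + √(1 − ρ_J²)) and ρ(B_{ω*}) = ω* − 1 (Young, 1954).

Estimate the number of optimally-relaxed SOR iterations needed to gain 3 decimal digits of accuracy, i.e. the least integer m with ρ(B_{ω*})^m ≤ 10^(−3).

[ρ_J] n=21: ρ(B_J) = cos(π/(n+1)) = cos(π/22) = 0.9898214.
√(1 − cos²(π/22)) = sin(π/22) ≈ 0.1423148.
So ω* = 2/1.1423148 = 1.7508309 (Young).
ρ_SOR = ω* − 1 = 1.7508309 − 1 = 0.7508309.
(0.7508309)^m ≤ 10^{−3}  ⇒  m·ln(0.7508309) ≤ −3·ln10  ⇒  m ≥ 24.105  ⇒  m = 25

m = 25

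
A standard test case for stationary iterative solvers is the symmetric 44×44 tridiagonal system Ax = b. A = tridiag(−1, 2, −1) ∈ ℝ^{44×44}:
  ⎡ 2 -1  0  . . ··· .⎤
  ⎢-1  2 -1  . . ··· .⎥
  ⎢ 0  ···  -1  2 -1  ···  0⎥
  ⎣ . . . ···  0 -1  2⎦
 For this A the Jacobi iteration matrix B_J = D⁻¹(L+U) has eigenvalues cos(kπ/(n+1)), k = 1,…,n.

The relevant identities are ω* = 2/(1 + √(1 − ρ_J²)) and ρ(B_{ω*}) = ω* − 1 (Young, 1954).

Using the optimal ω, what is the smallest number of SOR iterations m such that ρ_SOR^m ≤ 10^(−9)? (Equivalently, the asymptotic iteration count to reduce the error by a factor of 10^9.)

m = 149

[ρ_J] n=44: ρ(B_J) = cos(π/(n+1)) = cos(π/45) = 0.9975641.
√(1−ρ_J²) simplifies to sin(π/45) = 0.0697565.
Young: ω* = 2/(1+√(1−ρ_J²)) = 2/(1+0.0697565) = 2/1.0697565 = 1.8695843.
ρ_SOR = ω* − 1 = 1.8695843 − 1 = 0.8695843.
Need (0.8695843)^m ≤ 10^(−9): m ≥ 9·ln10/|ln 0.8695843| = 20.7233/0.13974 = 148.299 ⇒ m = 149.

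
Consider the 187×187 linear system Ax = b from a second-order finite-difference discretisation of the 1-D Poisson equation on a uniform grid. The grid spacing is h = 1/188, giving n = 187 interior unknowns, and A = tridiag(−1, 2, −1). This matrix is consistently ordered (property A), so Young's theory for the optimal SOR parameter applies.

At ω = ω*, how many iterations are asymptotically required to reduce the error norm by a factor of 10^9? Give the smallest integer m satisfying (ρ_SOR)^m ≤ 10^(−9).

B_J for the 187×187 system has eigenvalues cos(kπ/188); ρ_J = cos(π/188) = 0.9998604.
root = sin(π/188) = 0.0167098  (since 1−cos² = sin²).
Young: ω* = 2/(1+√(1−ρ_J²)) = 2/(1+0.0167098) = 2/1.0167098 = 1.9671297.
ρ_SOR = ω* − 1 = 1.9671297 − 1 = 0.9671297.
(0.9671297)^m ≤ 10^{−9}  ⇒  m·ln(0.9671297) ≤ −9·ln10  ⇒  m ≥ 620.037  ⇒  m = 621

m = 621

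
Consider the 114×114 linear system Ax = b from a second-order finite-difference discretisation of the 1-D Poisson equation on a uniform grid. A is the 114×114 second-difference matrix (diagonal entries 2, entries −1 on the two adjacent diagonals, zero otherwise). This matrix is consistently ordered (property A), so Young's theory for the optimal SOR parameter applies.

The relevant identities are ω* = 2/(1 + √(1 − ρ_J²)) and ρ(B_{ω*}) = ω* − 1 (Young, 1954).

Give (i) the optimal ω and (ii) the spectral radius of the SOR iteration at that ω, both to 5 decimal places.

ω* = 1.94682, ρ_SOR = 0.94682

ρ_J = max_k |cos(kπ/115)| = cos(π/115) = 0.99963
√(1 − cos²(π/115)) = sin(π/115) ≈ 0.027315.
[ω*] 2 ÷ (1 + 0.027315) = 2 ÷ 1.027315 = 1.94682.
[ρ_SOR] ω* − 1 = 0.94682.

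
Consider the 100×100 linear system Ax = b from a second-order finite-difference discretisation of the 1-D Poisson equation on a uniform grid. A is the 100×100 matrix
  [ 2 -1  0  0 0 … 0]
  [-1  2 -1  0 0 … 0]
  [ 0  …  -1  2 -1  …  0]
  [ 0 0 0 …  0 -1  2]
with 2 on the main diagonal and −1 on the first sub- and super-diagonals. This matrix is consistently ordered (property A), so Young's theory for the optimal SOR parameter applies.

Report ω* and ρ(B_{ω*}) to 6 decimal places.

n=100: λ(B_J) = 1 − λ(A)/2 = cos(kπ/101); k=1 gives ρ_J = 0.999516.
1 − cos²(π/101) = sin²(π/101) ⇒ √(1−ρ_J²) = sin(π/101) = 0.0310999.
ω* = 2/(1+0.0310999) = 1.939676
[ρ_SOR] ω* − 1 = 0.939676.

ω* = 1.939676, ρ_SOR = 0.939676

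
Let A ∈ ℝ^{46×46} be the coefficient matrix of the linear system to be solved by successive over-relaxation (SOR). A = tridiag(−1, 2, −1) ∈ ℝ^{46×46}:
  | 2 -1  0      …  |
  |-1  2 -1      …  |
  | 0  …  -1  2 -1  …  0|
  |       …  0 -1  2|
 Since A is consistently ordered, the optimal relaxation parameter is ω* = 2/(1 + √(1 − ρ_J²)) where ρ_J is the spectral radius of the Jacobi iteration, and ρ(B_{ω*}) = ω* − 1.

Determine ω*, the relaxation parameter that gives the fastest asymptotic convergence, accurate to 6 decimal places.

ρ_J = max_k |cos(kπ/47)| = cos(π/47) = 0.997767
1 − cos²(π/47) = sin²(π/47) ⇒ √(1−ρ_J²) = sin(π/47) = 0.0667926.
[ω*] 2 ÷ (1 + 0.0667926) = 2 ÷ 1.0667926 = 1.874779.
and ρ(B_{ω*}) = 1.874779 − 1 = 0.874779.

ω* = 1.874779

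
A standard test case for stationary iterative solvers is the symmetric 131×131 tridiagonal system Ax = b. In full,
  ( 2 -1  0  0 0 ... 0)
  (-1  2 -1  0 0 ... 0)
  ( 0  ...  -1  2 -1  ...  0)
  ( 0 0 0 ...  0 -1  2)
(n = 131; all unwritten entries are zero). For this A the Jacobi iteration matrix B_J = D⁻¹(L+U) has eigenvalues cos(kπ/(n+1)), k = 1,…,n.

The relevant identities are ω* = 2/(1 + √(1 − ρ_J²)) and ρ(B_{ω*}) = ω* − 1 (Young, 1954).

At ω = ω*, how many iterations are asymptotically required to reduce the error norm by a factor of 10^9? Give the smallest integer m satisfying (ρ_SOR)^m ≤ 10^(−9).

m = 436

n=131: λ(B_J) = 1 − λ(A)/2 = cos(kπ/132); k=1 gives ρ_J = 0.9997168.
root = sin(π/132) = 0.0237977  (since 1−cos² = sin²).
[ω*] 2 ÷ (1 + 0.0237977) = 2 ÷ 1.0237977 = 1.9535109.
[ρ_SOR] ω* − 1 = 0.9535109.
Need (0.9535109)^m ≤ 10^(−9): m ≥ 9·ln10/|ln 0.9535109| = 20.7233/0.0476044 = 435.323 ⇒ m = 436.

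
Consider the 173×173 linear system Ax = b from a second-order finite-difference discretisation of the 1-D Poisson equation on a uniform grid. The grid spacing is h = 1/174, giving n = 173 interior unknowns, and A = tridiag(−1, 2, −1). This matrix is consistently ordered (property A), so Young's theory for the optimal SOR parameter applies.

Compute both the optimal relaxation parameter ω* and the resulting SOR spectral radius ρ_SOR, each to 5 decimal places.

½·tridiag(1,0,1) at n=173: λ_k = cos(kπ/174); max |λ| at k=1 ⇒ ρ_J = cos(π/174) ≈ 0.99984.
√(1 − cos²(π/174)) = sin(π/174) ≈ 0.018054.
[ω*] 2 ÷ (1 + 0.018054) = 2 ÷ 1.018054 = 1.96453.
[ρ_SOR] ω* − 1 = 0.96453.

ω* = 1.96453, ρ_SOR = 0.96453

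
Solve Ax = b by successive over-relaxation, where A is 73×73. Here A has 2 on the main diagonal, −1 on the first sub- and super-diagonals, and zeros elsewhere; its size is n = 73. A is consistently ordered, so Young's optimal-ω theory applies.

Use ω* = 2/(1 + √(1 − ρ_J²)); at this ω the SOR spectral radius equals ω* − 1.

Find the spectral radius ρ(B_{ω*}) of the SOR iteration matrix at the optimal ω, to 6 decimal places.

ρ_SOR = 0.918573

With n=73, ρ(Jacobi) = cos(π/74) = 0.999099.
1 − cos²(π/74) = sin²(π/74) ⇒ √(1−ρ_J²) = sin(π/74) = 0.0424412.
ω* = 2/(1+0.0424412) = 1.918573
and ρ(B_{ω*}) = 1.918573 − 1 = 0.918573.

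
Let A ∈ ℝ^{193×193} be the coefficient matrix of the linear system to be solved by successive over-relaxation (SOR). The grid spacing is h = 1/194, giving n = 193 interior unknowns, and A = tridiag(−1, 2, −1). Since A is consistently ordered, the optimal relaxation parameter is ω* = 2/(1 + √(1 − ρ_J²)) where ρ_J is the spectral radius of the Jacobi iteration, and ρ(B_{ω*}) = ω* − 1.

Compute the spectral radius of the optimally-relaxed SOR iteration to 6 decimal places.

spectrum of D⁻¹(L+U) = {cos(kπ/194) : 1≤k≤193}; ρ_J = cos(π/194) = 0.999869.
√(1 − cos²(π/194)) = sin(π/194) ≈ 0.0161931.
Then 2/(1+√(1−ρ_J²)) = 2/(1+0.0161931); ω* = 2/1.0161931 = 1.968130.
ρ(B_{ω*}) = ω*−1 = 0.968130

ρ_SOR = 0.968130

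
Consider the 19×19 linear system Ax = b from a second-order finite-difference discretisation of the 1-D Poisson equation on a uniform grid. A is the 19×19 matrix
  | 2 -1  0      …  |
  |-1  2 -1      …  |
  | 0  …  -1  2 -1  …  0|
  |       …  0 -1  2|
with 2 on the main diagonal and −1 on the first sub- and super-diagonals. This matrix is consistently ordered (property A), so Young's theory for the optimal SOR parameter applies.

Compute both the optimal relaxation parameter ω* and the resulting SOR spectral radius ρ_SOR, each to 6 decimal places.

ω* = 1.729454, ρ_SOR = 0.729454

ρ_J = max_k |cos(kπ/20)| = cos(π/20) = 0.987688
√(1−ρ_J²) = |sin(π/20)| = 0.1564345
Then 2/(1+√(1−ρ_J²)) = 2/(1+0.1564345); ω* = 2/1.1564345 = 1.729454.
Hence ρ(B_{ω*}) = 1.729454 − 1 = 0.729454.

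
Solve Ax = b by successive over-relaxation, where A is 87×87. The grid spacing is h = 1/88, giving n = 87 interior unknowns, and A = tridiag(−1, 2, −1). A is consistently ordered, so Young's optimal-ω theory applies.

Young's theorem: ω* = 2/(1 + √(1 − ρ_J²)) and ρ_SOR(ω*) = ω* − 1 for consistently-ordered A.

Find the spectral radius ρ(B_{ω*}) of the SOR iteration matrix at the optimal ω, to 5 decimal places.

spectrum of D⁻¹(L+U) = {cos(kπ/88) : 1≤k≤87}; ρ_J = cos(π/88) = 0.99936.
1 − cos²(π/88) = sin²(π/88) ⇒ √(1−ρ_J²) = sin(π/88) = 0.035692.
Young: ω* = 2/(1+√(1−ρ_J²)) = 2/(1+0.035692) = 2/1.035692 = 1.93108.
ρ_SOR = ω* − 1 = 1.93108 − 1 = 0.93108.

ρ_SOR = 0.93108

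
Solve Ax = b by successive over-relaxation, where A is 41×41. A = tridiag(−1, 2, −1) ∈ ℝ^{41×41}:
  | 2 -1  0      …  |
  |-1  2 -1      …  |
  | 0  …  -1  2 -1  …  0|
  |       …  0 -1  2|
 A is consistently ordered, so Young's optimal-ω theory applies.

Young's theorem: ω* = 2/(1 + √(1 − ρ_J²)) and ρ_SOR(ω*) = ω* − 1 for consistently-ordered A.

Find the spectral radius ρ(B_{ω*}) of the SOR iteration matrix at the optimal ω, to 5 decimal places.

ρ_SOR = 0.86093

With n=41, ρ(Jacobi) = cos(π/42) = 0.99720.
√(1−ρ_J²) = |sin(π/42)| = 0.074730
ω* = 2/(1 + 0.074730) = 2/1.074730 = 1.86093.
At ω = 1.86093 every |λ(B_ω)| = ω−1, so ρ_SOR = 0.86093.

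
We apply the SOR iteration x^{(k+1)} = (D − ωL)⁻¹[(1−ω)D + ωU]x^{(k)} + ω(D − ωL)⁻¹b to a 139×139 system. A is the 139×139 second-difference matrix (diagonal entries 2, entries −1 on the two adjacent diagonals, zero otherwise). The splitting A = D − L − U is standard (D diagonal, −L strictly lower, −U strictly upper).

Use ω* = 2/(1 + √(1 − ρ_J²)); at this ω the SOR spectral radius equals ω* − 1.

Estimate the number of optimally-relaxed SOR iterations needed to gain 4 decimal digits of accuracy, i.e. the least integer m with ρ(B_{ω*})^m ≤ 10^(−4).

With n=139, ρ(Jacobi) = cos(π/140) = 0.9997482.
root = sin(π/140) = 0.0224381  (since 1−cos² = sin²).
Then 2/(1+√(1−ρ_J²)) = 2/(1+0.0224381); ω* = 2/1.0224381 = 1.9561086.
ρ(B_{ω*}) = ω*−1 = 0.9561086
4·ln10 = 9.21034; −ln(0.9561086) = 0.0448838; m = ⌈9.21034/0.0448838⌉ = ⌈205.204⌉ = 206.

m = 206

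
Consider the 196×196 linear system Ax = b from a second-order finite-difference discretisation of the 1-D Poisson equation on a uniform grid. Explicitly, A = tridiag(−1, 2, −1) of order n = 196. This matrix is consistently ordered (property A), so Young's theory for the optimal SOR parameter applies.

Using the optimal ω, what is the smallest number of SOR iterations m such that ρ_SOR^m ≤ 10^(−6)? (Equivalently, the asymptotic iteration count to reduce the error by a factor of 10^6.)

m = 434

B_J for the 196×196 system has eigenvalues cos(kπ/197); ρ_J = cos(π/197) = 0.9998728.
√(1−ρ_J²) = |sin(π/197)| = 0.0159465
[ω*] 2 ÷ (1 + 0.0159465) = 2 ÷ 1.0159465 = 1.9686076.
and ρ(B_{ω*}) = 1.9686076 − 1 = 0.9686076.
Need (0.9686076)^m ≤ 10^(−6): m ≥ 6·ln10/|ln 0.9686076| = 13.8155/0.0318957 = 433.146 ⇒ m = 434.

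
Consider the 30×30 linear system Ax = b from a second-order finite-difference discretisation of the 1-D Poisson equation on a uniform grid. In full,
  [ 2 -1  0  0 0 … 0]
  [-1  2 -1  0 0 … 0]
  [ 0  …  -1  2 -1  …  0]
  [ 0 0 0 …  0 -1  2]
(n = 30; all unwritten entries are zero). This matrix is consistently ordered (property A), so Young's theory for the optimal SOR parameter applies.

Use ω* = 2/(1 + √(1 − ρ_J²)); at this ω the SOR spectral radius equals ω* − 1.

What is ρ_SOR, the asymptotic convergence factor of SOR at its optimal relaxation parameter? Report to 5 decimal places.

n=30: λ(B_J) = 1 − λ(A)/2 = cos(kπ/31); k=1 gives ρ_J = 0.99487.
√(1 − cos²(π/31)) = sin(π/31) ≈ 0.101168.
[ω*] 2 ÷ (1 + 0.101168) = 2 ÷ 1.101168 = 1.81625.
Hence ρ(B_{ω*}) = 1.81625 − 1 = 0.81625.

ρ_SOR = 0.81625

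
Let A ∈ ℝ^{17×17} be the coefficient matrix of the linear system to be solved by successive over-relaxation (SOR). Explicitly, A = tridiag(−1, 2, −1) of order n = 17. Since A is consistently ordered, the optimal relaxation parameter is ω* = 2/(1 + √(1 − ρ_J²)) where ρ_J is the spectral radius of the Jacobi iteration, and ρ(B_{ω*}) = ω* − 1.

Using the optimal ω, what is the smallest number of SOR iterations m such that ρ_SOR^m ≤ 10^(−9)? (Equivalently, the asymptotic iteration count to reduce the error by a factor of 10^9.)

m = 60

½·tridiag(1,0,1) at n=17: λ_k = cos(kπ/18); max |λ| at k=1 ⇒ ρ_J = cos(π/18) ≈ 0.9848078.
root = sin(π/18) = 0.1736482  (since 1−cos² = sin²).
So ω* = 2/1.1736482 = 1.7040882 (Young).
[ρ_SOR] ω* − 1 = 0.7040882.
For 9 digits: m = 9·ln10 / (−ln 0.7040882) = 20.7233/0.350852 = 59.066; round up → m = 60.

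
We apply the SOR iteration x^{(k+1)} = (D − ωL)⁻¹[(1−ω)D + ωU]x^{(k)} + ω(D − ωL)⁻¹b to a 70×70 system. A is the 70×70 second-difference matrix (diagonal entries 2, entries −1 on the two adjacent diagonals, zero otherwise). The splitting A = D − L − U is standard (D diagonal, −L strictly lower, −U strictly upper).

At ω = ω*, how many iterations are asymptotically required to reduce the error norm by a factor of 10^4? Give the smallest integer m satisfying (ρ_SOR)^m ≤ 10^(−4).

m = 105

spectrum of D⁻¹(L+U) = {cos(kπ/71) : 1≤k≤70}; ρ_J = cos(π/71) = 0.9990212.
√(1−ρ_J²) simplifies to sin(π/71) = 0.0442333.
Then 2/(1+√(1−ρ_J²)) = 2/(1+0.0442333); ω* = 2/1.0442333 = 1.9152808.
ρ_SOR = ω* − 1 = 1.9152808 − 1 = 0.9152808.
ρ_SOR^m ≤ 10^(−4) ⇔ m ≥ 4·ln10/(−ln 0.9152808) = 9.21034/0.0885244 = 104.043; m = ⌈104.043⌉ = 105.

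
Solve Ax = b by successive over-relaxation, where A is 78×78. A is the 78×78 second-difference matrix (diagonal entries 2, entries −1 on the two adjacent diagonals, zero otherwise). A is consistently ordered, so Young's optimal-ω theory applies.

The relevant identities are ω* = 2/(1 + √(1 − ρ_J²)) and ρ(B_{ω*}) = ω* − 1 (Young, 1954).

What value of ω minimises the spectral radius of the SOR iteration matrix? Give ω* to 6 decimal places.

½·tridiag(1,0,1) at n=78: λ_k = cos(kπ/79); max |λ| at k=1 ⇒ ρ_J = cos(π/79) ≈ 0.999209.
√(1−ρ_J²) simplifies to sin(π/79) = 0.0397565.
ω* = 2 / (1 + 0.0397565) = 2 / 1.0397565 ≈ 1.923527.
Hence ρ(B_{ω*}) = 1.923527 − 1 = 0.923527.

ω* = 1.923527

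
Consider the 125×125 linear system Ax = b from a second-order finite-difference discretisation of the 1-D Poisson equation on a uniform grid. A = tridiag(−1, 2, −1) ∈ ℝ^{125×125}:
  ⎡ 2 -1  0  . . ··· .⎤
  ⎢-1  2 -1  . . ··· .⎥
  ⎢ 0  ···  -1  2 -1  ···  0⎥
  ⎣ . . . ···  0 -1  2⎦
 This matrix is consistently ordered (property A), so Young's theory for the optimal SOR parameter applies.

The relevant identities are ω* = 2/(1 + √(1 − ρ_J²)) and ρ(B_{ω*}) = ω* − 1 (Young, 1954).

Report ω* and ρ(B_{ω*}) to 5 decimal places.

n=125: λ(B_J) = 1 − λ(A)/2 = cos(kπ/126); k=1 gives ρ_J = 0.99969.
√(1 − cos²(π/126)) = sin(π/126) ≈ 0.024931.
ω* = 2 / (1 + 0.024931) = 2 / 1.024931 ≈ 1.95135.
and ρ(B_{ω*}) = 1.95135 − 1 = 0.95135.

ω* = 1.95135, ρ_SOR = 0.95135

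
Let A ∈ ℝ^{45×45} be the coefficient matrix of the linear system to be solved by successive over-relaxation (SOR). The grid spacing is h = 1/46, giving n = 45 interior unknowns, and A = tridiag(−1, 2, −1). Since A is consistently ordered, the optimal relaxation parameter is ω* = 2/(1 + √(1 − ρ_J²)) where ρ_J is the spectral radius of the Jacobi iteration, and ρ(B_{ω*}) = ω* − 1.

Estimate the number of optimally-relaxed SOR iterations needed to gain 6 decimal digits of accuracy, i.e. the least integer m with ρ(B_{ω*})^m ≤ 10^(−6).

With n=45, ρ(Jacobi) = cos(π/46) = 0.9976688.
root = sin(π/46) = 0.0682424  (since 1−cos² = sin²).
Then 2/(1+√(1−ρ_J²)) = 2/(1+0.0682424); ω* = 2/1.0682424 = 1.8722342.
ρ_SOR = ω* − 1 ≈ 0.8722342.
(0.8722342)^m ≤ 10^{−6}  ⇒  m·ln(0.8722342) ≤ −6·ln10  ⇒  m ≥ 101.067  ⇒  m = 102

m = 102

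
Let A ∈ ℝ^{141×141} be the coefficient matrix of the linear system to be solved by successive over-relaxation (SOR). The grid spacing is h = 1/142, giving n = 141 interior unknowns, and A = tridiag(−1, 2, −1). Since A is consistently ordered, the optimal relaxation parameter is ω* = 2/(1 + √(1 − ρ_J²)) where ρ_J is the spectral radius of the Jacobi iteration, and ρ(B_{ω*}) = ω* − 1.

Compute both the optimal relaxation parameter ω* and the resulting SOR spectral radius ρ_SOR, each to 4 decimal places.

½·tridiag(1,0,1) at n=141: λ_k = cos(kπ/142); max |λ| at k=1 ⇒ ρ_J = cos(π/142) ≈ 0.9998.
√(1−ρ_J²) simplifies to sin(π/142) = 0.02212.
Then 2/(1+√(1−ρ_J²)) = 2/(1+0.02212); ω* = 2/1.02212 = 1.9567.
ρ(B_{ω*}) = ω*−1 = 0.9567

ω* = 1.9567, ρ_SOR = 0.9567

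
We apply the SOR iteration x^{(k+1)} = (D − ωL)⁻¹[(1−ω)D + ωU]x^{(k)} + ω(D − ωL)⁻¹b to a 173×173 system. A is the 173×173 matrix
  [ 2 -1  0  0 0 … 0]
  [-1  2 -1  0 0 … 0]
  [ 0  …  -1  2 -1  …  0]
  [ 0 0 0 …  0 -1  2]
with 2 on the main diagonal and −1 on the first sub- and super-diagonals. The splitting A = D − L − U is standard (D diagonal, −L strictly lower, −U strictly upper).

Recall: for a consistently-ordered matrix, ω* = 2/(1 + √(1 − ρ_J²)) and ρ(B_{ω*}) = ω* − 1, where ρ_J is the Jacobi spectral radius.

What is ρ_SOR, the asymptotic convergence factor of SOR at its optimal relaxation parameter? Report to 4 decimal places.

ρ_SOR = 0.9645

ρ_J = max_k |cos(kπ/174)| = cos(π/174) = 0.9998
√(1−ρ_J²) = |sin(π/174)| = 0.01805
ω* = 2/(1 + 0.01805) = 2/1.01805 = 1.9645.
ρ_SOR = ω* − 1 = 1.9645 − 1 = 0.9645.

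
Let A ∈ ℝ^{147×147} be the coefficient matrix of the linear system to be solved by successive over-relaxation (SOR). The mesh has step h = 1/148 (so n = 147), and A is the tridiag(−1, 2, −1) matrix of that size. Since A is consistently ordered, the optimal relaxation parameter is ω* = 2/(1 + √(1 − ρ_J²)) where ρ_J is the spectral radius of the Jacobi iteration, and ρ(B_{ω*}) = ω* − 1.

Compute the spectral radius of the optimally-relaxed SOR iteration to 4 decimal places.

½·tridiag(1,0,1) at n=147: λ_k = cos(kπ/148); max |λ| at k=1 ⇒ ρ_J = cos(π/148) ≈ 0.9998.
root = sin(π/148) = 0.02123  (since 1−cos² = sin²).
[ω*] 2 ÷ (1 + 0.02123) = 2 ÷ 1.02123 = 1.9584.
ρ_SOR = ω* − 1 ≈ 0.9584.

ρ_SOR = 0.9584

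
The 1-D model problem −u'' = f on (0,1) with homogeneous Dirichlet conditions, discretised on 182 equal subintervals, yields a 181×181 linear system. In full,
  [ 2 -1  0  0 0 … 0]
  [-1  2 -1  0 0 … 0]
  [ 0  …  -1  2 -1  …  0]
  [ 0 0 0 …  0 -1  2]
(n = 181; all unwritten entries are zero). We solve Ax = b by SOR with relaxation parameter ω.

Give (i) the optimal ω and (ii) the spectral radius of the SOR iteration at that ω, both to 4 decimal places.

ω* = 1.9661, ρ_SOR = 0.9661

spectrum of D⁻¹(L+U) = {cos(kπ/182) : 1≤k≤181}; ρ_J = cos(π/182) = 0.9999.
root = sin(π/182) = 0.01726  (since 1−cos² = sin²).
ω* = 2/(1 + 0.01726) = 2/1.01726 = 1.9661.
At ω = 1.9661 every |λ(B_ω)| = ω−1, so ρ_SOR = 0.9661.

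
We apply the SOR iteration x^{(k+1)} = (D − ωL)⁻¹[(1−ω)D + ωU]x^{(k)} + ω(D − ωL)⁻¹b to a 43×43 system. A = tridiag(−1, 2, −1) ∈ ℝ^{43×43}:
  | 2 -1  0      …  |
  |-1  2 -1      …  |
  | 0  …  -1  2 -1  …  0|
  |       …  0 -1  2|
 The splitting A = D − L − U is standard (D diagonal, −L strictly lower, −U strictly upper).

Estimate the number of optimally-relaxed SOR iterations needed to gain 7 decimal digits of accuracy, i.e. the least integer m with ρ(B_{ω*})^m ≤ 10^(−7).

B_J for the 43×43 system has eigenvalues cos(kπ/44); ρ_J = cos(π/44) = 0.9974521.
√(1−ρ_J²) = |sin(π/44)| = 0.0713392
ω* = 2 / (1 + 0.0713392) = 2 / 1.0713392 ≈ 1.8668224.
ρ(B_{ω*}) = ω*−1 = 0.8668224
(0.8668224)^m ≤ 10^{−7}  ⇒  m·ln(0.8668224) ≤ −7·ln10  ⇒  m ≥ 112.776  ⇒  m = 113

m = 113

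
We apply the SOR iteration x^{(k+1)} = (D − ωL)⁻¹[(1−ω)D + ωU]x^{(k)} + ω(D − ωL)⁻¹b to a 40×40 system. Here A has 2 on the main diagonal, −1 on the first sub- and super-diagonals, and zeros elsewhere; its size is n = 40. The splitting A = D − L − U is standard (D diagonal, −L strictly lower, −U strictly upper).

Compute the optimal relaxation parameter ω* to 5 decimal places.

½·tridiag(1,0,1) at n=40: λ_k = cos(kπ/41); max |λ| at k=1 ⇒ ρ_J = cos(π/41) ≈ 0.99707.
root = sin(π/41) = 0.076549  (since 1−cos² = sin²).
[ω*] 2 ÷ (1 + 0.076549) = 2 ÷ 1.076549 = 1.85779.
ρ_SOR = ω* − 1 = 1.85779 − 1 = 0.85779.

ω* = 1.85779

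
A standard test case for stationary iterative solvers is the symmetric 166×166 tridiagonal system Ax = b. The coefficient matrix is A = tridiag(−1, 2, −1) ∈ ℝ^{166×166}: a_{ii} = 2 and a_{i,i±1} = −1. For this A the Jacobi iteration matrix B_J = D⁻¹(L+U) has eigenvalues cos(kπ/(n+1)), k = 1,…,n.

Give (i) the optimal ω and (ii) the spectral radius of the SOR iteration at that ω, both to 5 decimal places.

spectrum of D⁻¹(L+U) = {cos(kπ/167) : 1≤k≤166}; ρ_J = cos(π/167) = 0.99982.
√(1 − cos²(π/167)) = sin(π/167) ≈ 0.018811.
[ω*] 2 ÷ (1 + 0.018811) = 2 ÷ 1.018811 = 1.96307.
Hence ρ(B_{ω*}) = 1.96307 − 1 = 0.96307.

ω* = 1.96307, ρ_SOR = 0.96307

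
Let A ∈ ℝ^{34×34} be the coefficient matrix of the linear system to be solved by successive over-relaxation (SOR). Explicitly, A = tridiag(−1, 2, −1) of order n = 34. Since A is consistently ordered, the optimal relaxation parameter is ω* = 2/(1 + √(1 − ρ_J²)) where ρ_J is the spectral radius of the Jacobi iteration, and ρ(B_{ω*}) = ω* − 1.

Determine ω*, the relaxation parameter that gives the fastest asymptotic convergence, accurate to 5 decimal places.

ω* = 1.83547

B_J for the 34×34 system has eigenvalues cos(kπ/35); ρ_J = cos(π/35) = 0.99597.
√(1 − cos²(π/35)) = sin(π/35) ≈ 0.089639.
ω* = 2/(1+0.089639) = 1.83547
and ρ(B_{ω*}) = 1.83547 − 1 = 0.83547.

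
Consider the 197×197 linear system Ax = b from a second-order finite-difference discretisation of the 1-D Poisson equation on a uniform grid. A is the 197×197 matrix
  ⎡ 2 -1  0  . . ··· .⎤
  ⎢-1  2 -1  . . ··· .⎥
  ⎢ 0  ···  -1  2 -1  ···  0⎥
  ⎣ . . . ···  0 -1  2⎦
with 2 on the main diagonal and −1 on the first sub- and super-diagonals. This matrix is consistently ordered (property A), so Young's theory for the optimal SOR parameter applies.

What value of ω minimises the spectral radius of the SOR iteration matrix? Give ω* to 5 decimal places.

[ρ_J] n=197: ρ(B_J) = cos(π/(n+1)) = cos(π/198) = 0.99987.
√(1 − cos²(π/198)) = sin(π/198) ≈ 0.015866.
ω* = 2/(1+0.015866) = 1.96876
At ω = 1.96876 every |λ(B_ω)| = ω−1, so ρ_SOR = 0.96876.

ω* = 1.96876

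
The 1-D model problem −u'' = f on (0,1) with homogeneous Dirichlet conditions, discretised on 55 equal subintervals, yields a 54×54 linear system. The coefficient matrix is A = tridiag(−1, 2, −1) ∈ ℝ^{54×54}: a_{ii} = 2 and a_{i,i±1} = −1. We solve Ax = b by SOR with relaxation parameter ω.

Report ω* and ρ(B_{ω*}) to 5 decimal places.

With n=54, ρ(Jacobi) = cos(π/55) = 0.99837.
√(1−ρ_J²) simplifies to sin(π/55) = 0.057089.
ω* = 2/(1+0.057089) = 1.89199
and ρ(B_{ω*}) = 1.89199 − 1 = 0.89199.

ω* = 1.89199, ρ_SOR = 0.89199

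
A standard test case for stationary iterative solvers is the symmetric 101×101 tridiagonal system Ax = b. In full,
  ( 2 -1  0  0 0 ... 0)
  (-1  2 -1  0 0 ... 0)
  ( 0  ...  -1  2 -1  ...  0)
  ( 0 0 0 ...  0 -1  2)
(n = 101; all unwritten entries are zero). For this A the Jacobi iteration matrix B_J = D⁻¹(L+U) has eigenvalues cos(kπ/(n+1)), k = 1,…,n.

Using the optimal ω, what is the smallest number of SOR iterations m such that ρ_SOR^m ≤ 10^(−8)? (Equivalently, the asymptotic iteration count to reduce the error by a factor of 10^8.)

With n=101, ρ(Jacobi) = cos(π/102) = 0.9995257.
√(1−ρ_J²) = |sin(π/102)| = 0.0307951
So ω* = 2/1.0307951 = 1.9402498 (Young).
ρ_SOR = ω* − 1 = 1.9402498 − 1 = 0.9402498.
8·ln10 = 18.4207; −ln(0.9402498) = 0.0616097; m = ⌈18.4207/0.0616097⌉ = ⌈298.990⌉ = 299.

m = 299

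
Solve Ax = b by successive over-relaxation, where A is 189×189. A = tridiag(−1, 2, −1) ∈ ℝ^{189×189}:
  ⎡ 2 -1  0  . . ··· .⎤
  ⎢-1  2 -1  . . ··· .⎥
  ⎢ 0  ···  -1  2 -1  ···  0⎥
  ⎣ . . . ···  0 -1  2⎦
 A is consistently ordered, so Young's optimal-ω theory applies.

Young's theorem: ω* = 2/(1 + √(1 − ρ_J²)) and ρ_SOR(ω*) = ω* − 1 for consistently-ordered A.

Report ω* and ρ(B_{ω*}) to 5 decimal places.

ω* = 1.96747, ρ_SOR = 0.96747

B_J for the 189×189 system has eigenvalues cos(kπ/190); ρ_J = cos(π/190) = 0.99986.
√(1−ρ_J²) = |sin(π/190)| = 0.016534
ω* = 2 / (1 + 0.016534) = 2 / 1.016534 ≈ 1.96747.
and ρ(B_{ω*}) = 1.96747 − 1 = 0.96747.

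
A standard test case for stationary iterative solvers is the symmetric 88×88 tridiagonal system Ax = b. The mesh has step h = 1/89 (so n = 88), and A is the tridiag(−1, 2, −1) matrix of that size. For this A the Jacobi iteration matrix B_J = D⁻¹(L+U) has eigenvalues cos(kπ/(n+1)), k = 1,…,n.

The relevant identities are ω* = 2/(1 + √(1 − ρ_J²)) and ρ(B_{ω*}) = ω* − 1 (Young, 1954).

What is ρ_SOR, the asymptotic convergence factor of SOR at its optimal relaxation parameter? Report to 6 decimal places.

ρ_SOR = 0.931823

ρ_J = max_k |cos(kπ/89)| = cos(π/89) = 0.999377
√(1−ρ_J²) simplifies to sin(π/89) = 0.0352915.
ω* = 2/(1 + 0.0352915) = 2/1.0352915 = 1.931823.
[ρ_SOR] ω* − 1 = 0.931823.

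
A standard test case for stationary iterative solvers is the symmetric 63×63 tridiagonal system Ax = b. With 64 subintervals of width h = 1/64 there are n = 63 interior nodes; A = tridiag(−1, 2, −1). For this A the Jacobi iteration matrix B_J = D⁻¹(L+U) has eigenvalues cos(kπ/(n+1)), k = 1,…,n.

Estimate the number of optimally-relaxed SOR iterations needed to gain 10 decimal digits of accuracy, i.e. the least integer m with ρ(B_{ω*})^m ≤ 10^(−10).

m = 235

spectrum of D⁻¹(L+U) = {cos(kπ/64) : 1≤k≤63}; ρ_J = cos(π/64) = 0.9987955.
√(1−ρ_J²) simplifies to sin(π/64) = 0.0490677.
Then 2/(1+√(1−ρ_J²)) = 2/(1+0.0490677); ω* = 2/1.0490677 = 1.9064547.
ρ(B_{ω*}) = ω*−1 = 0.9064547
(0.9064547)^m ≤ 10^{−10}  ⇒  m·ln(0.9064547) ≤ −10·ln10  ⇒  m ≥ 234.446  ⇒  m = 235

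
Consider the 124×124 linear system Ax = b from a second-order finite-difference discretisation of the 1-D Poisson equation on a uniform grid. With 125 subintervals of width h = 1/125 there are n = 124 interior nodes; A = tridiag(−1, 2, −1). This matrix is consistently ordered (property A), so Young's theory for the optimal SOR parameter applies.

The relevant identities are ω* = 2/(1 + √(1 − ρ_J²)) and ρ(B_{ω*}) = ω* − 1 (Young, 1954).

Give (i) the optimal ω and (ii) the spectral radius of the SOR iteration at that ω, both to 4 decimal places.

ρ_J = max_k |cos(kπ/125)| = cos(π/125) = 0.9997
1 − cos²(π/125) = sin²(π/125) ⇒ √(1−ρ_J²) = sin(π/125) = 0.02513.
[ω*] 2 ÷ (1 + 0.02513) = 2 ÷ 1.02513 = 1.9510.
ρ(B_{ω*}) = ω*−1 = 0.9510

ω* = 1.9510, ρ_SOR = 0.9510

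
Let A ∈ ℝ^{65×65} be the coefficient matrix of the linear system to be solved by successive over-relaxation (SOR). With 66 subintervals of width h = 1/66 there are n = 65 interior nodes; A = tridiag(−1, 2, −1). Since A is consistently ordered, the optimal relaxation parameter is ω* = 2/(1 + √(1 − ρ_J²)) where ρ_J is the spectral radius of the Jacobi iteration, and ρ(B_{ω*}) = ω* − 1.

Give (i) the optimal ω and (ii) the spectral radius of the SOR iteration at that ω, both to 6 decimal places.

ω* = 1.909159, ρ_SOR = 0.909159

½·tridiag(1,0,1) at n=65: λ_k = cos(kπ/66); max |λ| at k=1 ⇒ ρ_J = cos(π/66) ≈ 0.998867.
√(1−ρ_J²) = |sin(π/66)| = 0.0475819
So ω* = 2/1.0475819 = 1.909159 (Young).
[ρ_SOR] ω* − 1 = 0.909159.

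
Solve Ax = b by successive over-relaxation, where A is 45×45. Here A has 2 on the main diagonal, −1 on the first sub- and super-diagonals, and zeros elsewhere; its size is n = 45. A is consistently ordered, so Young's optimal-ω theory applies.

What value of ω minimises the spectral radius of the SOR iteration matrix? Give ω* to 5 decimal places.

spectrum of D⁻¹(L+U) = {cos(kπ/46) : 1≤k≤45}; ρ_J = cos(π/46) = 0.99767.
√(1−ρ_J²) = |sin(π/46)| = 0.068242
So ω* = 2/1.068242 = 1.87223 (Young).
ρ(B_{ω*}) = ω*−1 = 0.87223

ω* = 1.87223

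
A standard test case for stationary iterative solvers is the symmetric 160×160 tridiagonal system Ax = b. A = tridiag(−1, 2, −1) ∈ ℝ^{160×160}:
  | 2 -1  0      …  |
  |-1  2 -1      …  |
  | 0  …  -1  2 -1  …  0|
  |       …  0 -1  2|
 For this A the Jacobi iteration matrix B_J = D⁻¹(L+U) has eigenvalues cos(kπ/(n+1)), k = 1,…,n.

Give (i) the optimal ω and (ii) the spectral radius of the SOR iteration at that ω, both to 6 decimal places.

ω* = 1.961723, ρ_SOR = 0.961723

ρ_J = max_k |cos(kπ/161)| = cos(π/161) = 0.999810
√(1 − cos²(π/161)) = sin(π/161) ≈ 0.0195118.
ω* = 2 / (1 + 0.0195118) = 2 / 1.0195118 ≈ 1.961723.
ρ_SOR = ω* − 1 ≈ 0.961723.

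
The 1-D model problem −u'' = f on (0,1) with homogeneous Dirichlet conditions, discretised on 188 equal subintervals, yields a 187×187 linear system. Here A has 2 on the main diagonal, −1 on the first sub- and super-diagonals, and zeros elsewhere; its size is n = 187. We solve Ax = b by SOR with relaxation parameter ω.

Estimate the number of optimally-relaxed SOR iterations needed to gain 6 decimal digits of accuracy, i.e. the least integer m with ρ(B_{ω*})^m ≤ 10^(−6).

ρ_J = max_k |cos(kπ/188)| = cos(π/188) = 0.9998604
√(1−ρ_J²) simplifies to sin(π/188) = 0.0167098.
ω* = 2/(1+0.0167098) = 1.9671297
Hence ρ(B_{ω*}) = 1.9671297 − 1 = 0.9671297.
6·ln10 = 13.8155; −ln(0.9671297) = 0.0334227; m = ⌈13.8155/0.0334227⌉ = ⌈413.357⌉ = 414.

m = 414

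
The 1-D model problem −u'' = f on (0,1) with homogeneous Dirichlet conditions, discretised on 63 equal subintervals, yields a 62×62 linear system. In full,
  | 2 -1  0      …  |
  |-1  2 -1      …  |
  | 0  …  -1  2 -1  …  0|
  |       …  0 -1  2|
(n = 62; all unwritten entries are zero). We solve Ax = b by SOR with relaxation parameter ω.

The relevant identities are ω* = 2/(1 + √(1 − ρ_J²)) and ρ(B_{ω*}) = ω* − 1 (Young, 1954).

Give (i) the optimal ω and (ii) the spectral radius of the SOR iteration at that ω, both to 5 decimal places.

½·tridiag(1,0,1) at n=62: λ_k = cos(kπ/63); max |λ| at k=1 ⇒ ρ_J = cos(π/63) ≈ 0.99876.
root = sin(π/63) = 0.049846  (since 1−cos² = sin²).
ω* = 2/(1 + 0.049846) = 2/1.049846 = 1.90504.
ρ(B_{ω*}) = ω*−1 = 0.90504

ω* = 1.90504, ρ_SOR = 0.90504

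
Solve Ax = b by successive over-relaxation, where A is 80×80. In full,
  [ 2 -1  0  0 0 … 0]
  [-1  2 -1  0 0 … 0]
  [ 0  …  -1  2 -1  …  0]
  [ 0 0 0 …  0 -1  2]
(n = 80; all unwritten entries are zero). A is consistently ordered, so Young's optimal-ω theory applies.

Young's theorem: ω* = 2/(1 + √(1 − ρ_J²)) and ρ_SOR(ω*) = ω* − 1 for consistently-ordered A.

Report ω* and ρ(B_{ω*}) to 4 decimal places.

With n=80, ρ(Jacobi) = cos(π/81) = 0.9992.
√(1−ρ_J²) = |sin(π/81)| = 0.03878
ω* = 2/(1 + 0.03878) = 2/1.03878 = 1.9253.
ρ_SOR = ω* − 1 ≈ 0.9253.

ω* = 1.9253, ρ_SOR = 0.9253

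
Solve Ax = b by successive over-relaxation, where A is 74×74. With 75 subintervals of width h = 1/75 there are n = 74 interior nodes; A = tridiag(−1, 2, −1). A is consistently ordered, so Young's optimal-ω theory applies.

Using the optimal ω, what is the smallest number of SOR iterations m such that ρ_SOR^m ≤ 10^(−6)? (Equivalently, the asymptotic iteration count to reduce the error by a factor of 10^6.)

m = 165

n=74: λ(B_J) = 1 − λ(A)/2 = cos(kπ/75); k=1 gives ρ_J = 0.9991228.
√(1−ρ_J²) = |sin(π/75)| = 0.0418757
[ω*] 2 ÷ (1 + 0.0418757) = 2 ÷ 1.0418757 = 1.9196148.
and ρ(B_{ω*}) = 1.9196148 − 1 = 0.9196148.
ρ_SOR^m ≤ 10^(−6) ⇔ m ≥ 6·ln10/(−ln 0.9196148) = 13.8155/0.0838004 = 164.862; m = ⌈164.862⌉ = 165.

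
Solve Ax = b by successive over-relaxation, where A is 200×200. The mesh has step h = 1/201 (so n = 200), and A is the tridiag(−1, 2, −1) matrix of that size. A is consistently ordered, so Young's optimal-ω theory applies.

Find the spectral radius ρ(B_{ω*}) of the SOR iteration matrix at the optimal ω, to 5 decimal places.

ρ_SOR = 0.96922

ρ_J = max_k |cos(kπ/201)| = cos(π/201) = 0.99988
1 − cos²(π/201) = sin²(π/201) ⇒ √(1−ρ_J²) = sin(π/201) = 0.015629.
Young: ω* = 2/(1+√(1−ρ_J²)) = 2/(1+0.015629) = 2/1.015629 = 1.96922.
ρ_SOR = ω* − 1 = 1.96922 − 1 = 0.96922.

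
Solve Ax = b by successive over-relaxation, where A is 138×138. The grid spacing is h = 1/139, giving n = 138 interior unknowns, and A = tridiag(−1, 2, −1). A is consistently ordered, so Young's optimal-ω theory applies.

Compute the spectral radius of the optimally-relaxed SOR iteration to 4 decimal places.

ρ_SOR = 0.9558

ρ_J = max_k |cos(kπ/139)| = cos(π/139) = 0.9997
√(1−ρ_J²) = |sin(π/139)| = 0.02260
Young: ω* = 2/(1+√(1−ρ_J²)) = 2/(1+0.02260) = 2/1.02260 = 1.9558.
and ρ(B_{ω*}) = 1.9558 − 1 = 0.9558.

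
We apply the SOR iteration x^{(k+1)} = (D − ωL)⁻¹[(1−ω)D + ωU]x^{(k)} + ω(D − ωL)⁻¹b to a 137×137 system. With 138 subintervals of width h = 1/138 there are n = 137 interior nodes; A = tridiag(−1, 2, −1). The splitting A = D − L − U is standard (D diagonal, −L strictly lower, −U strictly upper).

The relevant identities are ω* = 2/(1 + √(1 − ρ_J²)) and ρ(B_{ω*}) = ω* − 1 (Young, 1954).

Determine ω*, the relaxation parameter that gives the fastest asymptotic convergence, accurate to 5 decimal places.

B_J for the 137×137 system has eigenvalues cos(kπ/138); ρ_J = cos(π/138) = 0.99974.
√(1 − cos²(π/138)) = sin(π/138) ≈ 0.022763.
Then 2/(1+√(1−ρ_J²)) = 2/(1+0.022763); ω* = 2/1.022763 = 1.95549.
ρ(B_{ω*}) = ω*−1 = 0.95549

ω* = 1.95549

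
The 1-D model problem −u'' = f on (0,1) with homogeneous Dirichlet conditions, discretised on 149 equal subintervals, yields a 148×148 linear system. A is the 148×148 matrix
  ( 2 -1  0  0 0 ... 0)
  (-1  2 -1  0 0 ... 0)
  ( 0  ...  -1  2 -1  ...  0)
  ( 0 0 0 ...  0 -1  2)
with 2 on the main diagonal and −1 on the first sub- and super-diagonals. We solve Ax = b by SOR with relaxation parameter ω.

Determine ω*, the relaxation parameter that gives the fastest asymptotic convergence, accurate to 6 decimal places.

ω* = 1.958705

B_J for the 148×148 system has eigenvalues cos(kπ/149); ρ_J = cos(π/149) = 0.999778.
root = sin(π/149) = 0.0210830  (since 1−cos² = sin²).
Then 2/(1+√(1−ρ_J²)) = 2/(1+0.0210830); ω* = 2/1.0210830 = 1.958705.
Hence ρ(B_{ω*}) = 1.958705 − 1 = 0.958705.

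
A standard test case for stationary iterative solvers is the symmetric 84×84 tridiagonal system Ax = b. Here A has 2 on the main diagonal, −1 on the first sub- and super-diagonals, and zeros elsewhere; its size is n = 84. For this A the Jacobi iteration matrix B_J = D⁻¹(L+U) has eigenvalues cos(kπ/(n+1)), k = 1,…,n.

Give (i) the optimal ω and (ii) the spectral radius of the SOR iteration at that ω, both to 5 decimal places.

ω* = 1.92873, ρ_SOR = 0.92873

ρ_J = max_k |cos(kπ/85)| = cos(π/85) = 0.99932
root = sin(π/85) = 0.036951  (since 1−cos² = sin²).
ω* = 2/(1+0.036951) = 1.92873
and ρ(B_{ω*}) = 1.92873 − 1 = 0.92873.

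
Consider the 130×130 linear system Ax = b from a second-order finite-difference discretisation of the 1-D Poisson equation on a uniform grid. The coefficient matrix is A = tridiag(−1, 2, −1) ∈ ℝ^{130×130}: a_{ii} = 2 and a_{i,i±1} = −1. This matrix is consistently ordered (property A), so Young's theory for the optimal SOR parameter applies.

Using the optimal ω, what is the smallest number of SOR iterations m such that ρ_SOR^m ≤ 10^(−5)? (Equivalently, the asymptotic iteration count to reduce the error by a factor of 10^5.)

n=130: λ(B_J) = 1 − λ(A)/2 = cos(kπ/131); k=1 gives ρ_J = 0.9997125.
root = sin(π/131) = 0.0239793  (since 1−cos² = sin²).
[ω*] 2 ÷ (1 + 0.0239793) = 2 ÷ 1.0239793 = 1.9531645.
ρ(B_{ω*}) = ω*−1 = 0.9531645
(0.9531645)^m ≤ 10^{−5}  ⇒  m·ln(0.9531645) ≤ −5·ln10  ⇒  m ≥ 240.013  ⇒  m = 241

m = 241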